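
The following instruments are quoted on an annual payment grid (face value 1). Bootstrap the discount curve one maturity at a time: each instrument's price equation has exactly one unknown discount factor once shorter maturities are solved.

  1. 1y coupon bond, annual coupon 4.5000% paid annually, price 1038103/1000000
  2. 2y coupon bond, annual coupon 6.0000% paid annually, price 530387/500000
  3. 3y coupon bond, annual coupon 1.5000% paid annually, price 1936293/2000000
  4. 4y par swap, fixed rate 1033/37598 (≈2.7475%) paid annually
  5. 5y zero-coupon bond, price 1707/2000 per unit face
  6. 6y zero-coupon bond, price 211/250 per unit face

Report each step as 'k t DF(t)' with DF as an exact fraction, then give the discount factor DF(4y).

1 1 4967/5000
2 2 1889/2000
3 3 2313/2500
4 4 8967/10000
5 5 1707/2000
6 6 211/250
DF(4y) = 8967/10000 ≈ 0.896700

step 1 [1y] bond c/1=9/200: DF=(1038103/1000000 − 9/200·(0))/(1+9/200) = 4967/5000 ≈ 0.993400
step 2 [2y] bond c/1=3/50: DF=(530387/500000 − 3/50·(0.993400))/(1+3/50) = 1889/2000 ≈ 0.944500
step 3 [3y] bond c/1=3/200: DF=(1936293/2000000 − 3/200·(0.993400+0.944500))/(1+3/200) = 2313/2500 ≈ 0.925200
step 4 [4y] swap r/1=1033/37598: DF=(1 − 1033/37598·(0.993400+0.944500+0.925200))/(1+1033/37598) = 8967/10000 ≈ 0.896700
step 5 [5y] zero: DF = P = 1707/2000 ≈ 0.853500
step 6 [6y] zero: DF = P = 211/250 ≈ 0.844000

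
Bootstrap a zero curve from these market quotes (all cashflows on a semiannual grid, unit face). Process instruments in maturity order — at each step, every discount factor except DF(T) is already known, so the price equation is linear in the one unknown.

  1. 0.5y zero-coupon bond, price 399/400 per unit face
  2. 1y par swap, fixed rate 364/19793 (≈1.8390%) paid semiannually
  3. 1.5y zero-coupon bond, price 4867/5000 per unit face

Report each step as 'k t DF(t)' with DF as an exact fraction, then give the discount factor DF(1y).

step 1 [0.5y] zero: DF = P = 399/400 ≈ 0.997500
step 2 [1y] swap r/2=182/19793: DF=(1 − 182/19793·(0.997500))/(1+182/19793) = 4909/5000 ≈ 0.981800
step 3 [1.5y] zero: DF = P = 4867/5000 ≈ 0.973400

1 1/2 399/400
2 1 4909/5000
3 3/2 4867/5000
DF(1y) = 4909/5000 ≈ 0.981800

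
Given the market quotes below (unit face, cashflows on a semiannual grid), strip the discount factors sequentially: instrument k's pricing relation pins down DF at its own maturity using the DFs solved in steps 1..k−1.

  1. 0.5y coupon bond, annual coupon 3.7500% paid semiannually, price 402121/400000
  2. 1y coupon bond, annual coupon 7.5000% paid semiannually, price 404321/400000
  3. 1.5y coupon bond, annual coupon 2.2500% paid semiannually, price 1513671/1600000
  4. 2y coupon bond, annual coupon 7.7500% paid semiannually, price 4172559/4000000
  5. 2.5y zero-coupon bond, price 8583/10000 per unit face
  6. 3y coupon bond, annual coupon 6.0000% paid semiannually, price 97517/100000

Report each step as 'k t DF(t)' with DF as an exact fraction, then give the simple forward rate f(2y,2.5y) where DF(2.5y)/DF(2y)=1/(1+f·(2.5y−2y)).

step 1 [0.5y] bond c/2=3/160: DF=(402121/400000 − 3/160·(0))/(1+3/160) = 2467/2500 ≈ 0.986800
step 2 [1y] bond c/2=3/80: DF=(404321/400000 − 3/80·(0.986800))/(1+3/80) = 4693/5000 ≈ 0.938600
step 3 [1.5y] bond c/2=9/800: DF=(1513671/1600000 − 9/800·(0.986800+0.938600))/(1+9/800) = 9141/10000 ≈ 0.914100
step 4 [2y] bond c/2=31/800: DF=(4172559/4000000 − 31/800·(0.986800+0.938600+0.914100))/(1+31/800) = 8983/10000 ≈ 0.898300
step 5 [2.5y] zero: DF = P = 8583/10000 ≈ 0.858300
step 6 [3y] bond c/2=3/100: DF=(97517/100000 − 3/100·(0.986800+0.938600+0.914100+0.898300+0.858300))/(1+3/100) = 8129/10000 ≈ 0.812900

1 1/2 2467/2500
2 1 4693/5000
3 3/2 9141/10000
4 2 8983/10000
5 5/2 8583/10000
6 3 8129/10000
f(2y,2.5y) = ((8983/10000)/(8583/10000) − 1)/(1/2) = 800/8583 ≈ 9.3208%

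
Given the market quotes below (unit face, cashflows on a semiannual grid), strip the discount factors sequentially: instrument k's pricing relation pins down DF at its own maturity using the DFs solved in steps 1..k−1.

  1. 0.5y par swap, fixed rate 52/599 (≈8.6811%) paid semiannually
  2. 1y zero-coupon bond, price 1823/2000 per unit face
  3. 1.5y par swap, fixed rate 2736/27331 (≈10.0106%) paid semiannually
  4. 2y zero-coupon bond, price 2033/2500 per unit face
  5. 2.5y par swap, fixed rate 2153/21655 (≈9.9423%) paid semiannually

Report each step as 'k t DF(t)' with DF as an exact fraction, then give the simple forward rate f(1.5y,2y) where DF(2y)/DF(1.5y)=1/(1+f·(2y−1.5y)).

1 1/2 599/625
2 1 1823/2000
3 3/2 1079/1250
4 2 2033/2500
5 5/2 7847/10000
f(1.5y,2y) = ((1079/1250)/(2033/2500) − 1)/(1/2) = 250/2033 ≈ 12.2971%

step 1 [0.5y] swap r/2=26/599: DF=(1 − 26/599·(0))/(1+26/599) = 599/625 ≈ 0.958400
step 2 [1y] zero: DF = P = 1823/2000 ≈ 0.911500
step 3 [1.5y] swap r/2=1368/27331: DF=(1 − 1368/27331·(0.958400+0.911500))/(1+1368/27331) = 1079/1250 ≈ 0.863200
step 4 [2y] zero: DF = P = 2033/2500 ≈ 0.813200
step 5 [2.5y] swap r/2=2153/43310: DF=(1 − 2153/43310·(0.958400+0.911500+0.863200+0.813200))/(1+2153/43310) = 7847/10000 ≈ 0.784700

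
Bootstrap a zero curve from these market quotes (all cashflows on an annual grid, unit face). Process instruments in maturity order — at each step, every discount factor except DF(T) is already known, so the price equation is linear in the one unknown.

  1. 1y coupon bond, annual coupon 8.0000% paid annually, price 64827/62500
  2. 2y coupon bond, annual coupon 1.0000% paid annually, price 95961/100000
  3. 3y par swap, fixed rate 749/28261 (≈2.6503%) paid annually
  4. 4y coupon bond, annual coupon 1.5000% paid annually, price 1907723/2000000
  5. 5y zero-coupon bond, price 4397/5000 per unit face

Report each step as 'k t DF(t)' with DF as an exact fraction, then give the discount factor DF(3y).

1 1 2401/2500
2 2 4703/5000
3 3 9251/10000
4 4 449/500
5 5 4397/5000
DF(3y) = 9251/10000 ≈ 0.925100

step 1 [1y] bond c/1=2/25: DF=(64827/62500 − 2/25·(0))/(1+2/25) = 2401/2500 ≈ 0.960400
step 2 [2y] bond c/1=1/100: DF=(95961/100000 − 1/100·(0.960400))/(1+1/100) = 4703/5000 ≈ 0.940600
step 3 [3y] swap r/1=749/28261: DF=(1 − 749/28261·(0.960400+0.940600))/(1+749/28261) = 9251/10000 ≈ 0.925100
step 4 [4y] bond c/1=3/200: DF=(1907723/2000000 − 3/200·(0.960400+0.940600+0.925100))/(1+3/200) = 449/500 ≈ 0.898000
step 5 [5y] zero: DF = P = 4397/5000 ≈ 0.879400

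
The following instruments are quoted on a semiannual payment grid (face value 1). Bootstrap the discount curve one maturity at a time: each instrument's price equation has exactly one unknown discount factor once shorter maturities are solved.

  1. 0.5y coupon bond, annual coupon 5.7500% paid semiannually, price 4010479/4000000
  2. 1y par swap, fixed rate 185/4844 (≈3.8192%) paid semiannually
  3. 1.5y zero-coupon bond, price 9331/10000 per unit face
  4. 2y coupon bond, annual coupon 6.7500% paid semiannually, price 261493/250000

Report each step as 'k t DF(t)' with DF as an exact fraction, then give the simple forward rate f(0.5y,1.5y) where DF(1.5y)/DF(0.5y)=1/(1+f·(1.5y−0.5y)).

step 1 [0.5y] bond c/2=23/800: DF=(4010479/4000000 − 23/800·(0))/(1+23/800) = 4873/5000 ≈ 0.974600
step 2 [1y] swap r/2=185/9688: DF=(1 − 185/9688·(0.974600))/(1+185/9688) = 963/1000 ≈ 0.963000
step 3 [1.5y] zero: DF = P = 9331/10000 ≈ 0.933100
step 4 [2y] bond c/2=27/800: DF=(261493/250000 − 27/800·(0.974600+0.963000+0.933100))/(1+27/800) = 9181/10000 ≈ 0.918100

1 1/2 4873/5000
2 1 963/1000
3 3/2 9331/10000
4 2 9181/10000
f(0.5y,1.5y) = ((4873/5000)/(9331/10000) − 1)/(1) = 415/9331 ≈ 4.4475%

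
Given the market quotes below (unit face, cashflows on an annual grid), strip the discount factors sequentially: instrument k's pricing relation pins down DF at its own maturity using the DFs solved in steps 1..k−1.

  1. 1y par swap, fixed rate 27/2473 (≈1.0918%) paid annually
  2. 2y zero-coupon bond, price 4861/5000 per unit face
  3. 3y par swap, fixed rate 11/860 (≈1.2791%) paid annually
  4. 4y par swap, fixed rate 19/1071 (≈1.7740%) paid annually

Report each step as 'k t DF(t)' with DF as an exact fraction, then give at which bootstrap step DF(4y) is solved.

1 1 2473/2500
2 2 4861/5000
3 3 4813/5000
4 4 2329/2500
DF(4y) is solved at step 4

step 1 [1y] swap r/1=27/2473: DF=(1 − 27/2473·(0))/(1+27/2473) = 2473/2500 ≈ 0.989200
step 2 [2y] zero: DF = P = 4861/5000 ≈ 0.972200
step 3 [3y] swap r/1=11/860: DF=(1 − 11/860·(0.989200+0.972200))/(1+11/860) = 4813/5000 ≈ 0.962600
step 4 [4y] swap r/1=19/1071: DF=(1 − 19/1071·(0.989200+0.972200+0.962600))/(1+19/1071) = 2329/2500 ≈ 0.931600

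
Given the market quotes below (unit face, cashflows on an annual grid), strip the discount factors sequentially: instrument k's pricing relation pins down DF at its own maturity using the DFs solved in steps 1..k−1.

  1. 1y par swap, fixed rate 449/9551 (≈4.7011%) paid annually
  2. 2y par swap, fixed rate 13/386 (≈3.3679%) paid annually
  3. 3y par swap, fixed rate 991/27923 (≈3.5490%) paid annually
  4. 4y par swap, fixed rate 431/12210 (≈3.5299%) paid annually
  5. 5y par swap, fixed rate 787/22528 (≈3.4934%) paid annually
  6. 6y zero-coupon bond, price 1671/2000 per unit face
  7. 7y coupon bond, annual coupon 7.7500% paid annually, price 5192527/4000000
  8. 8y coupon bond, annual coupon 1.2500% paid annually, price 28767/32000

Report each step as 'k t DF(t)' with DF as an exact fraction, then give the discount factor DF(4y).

1 1 9551/10000
2 2 9363/10000
3 3 9009/10000
4 4 8707/10000
5 5 4213/5000
6 6 1671/2000
7 7 4103/5000
8 8 4059/5000
DF(4y) = 8707/10000 ≈ 0.870700

step 1 [1y] swap r/1=449/9551: DF=(1 − 449/9551·(0))/(1+449/9551) = 9551/10000 ≈ 0.955100
step 2 [2y] swap r/1=13/386: DF=(1 − 13/386·(0.955100))/(1+13/386) = 9363/10000 ≈ 0.936300
step 3 [3y] swap r/1=991/27923: DF=(1 − 991/27923·(0.955100+0.936300))/(1+991/27923) = 9009/10000 ≈ 0.900900
step 4 [4y] swap r/1=431/12210: DF=(1 − 431/12210·(0.955100+0.936300+0.900900))/(1+431/12210) = 8707/10000 ≈ 0.870700
step 5 [5y] swap r/1=787/22528: DF=(1 − 787/22528·(0.955100+0.936300+0.900900+0.870700))/(1+787/22528) = 4213/5000 ≈ 0.842600
step 6 [6y] zero: DF = P = 1671/2000 ≈ 0.835500
step 7 [7y] bond c/1=31/400: DF=(5192527/4000000 − 31/400·(0.955100+0.936300+0.900900+0.870700+0.842600+0.835500))/(1+31/400) = 4103/5000 ≈ 0.820600
step 8 [8y] bond c/1=1/80: DF=(28767/32000 − 1/80·(0.955100+0.936300+0.900900+0.870700+0.842600+0.835500+0.820600))/(1+1/80) = 4059/5000 ≈ 0.811800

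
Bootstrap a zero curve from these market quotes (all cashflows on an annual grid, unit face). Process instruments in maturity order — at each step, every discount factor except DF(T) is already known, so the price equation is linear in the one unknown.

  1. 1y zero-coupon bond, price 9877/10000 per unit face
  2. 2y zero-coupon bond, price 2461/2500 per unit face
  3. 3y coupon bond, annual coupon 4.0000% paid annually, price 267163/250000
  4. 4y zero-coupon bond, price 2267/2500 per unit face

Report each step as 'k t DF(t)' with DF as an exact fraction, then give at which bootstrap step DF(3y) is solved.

step 1 [1y] zero: DF = P = 9877/10000 ≈ 0.987700
step 2 [2y] zero: DF = P = 2461/2500 ≈ 0.984400
step 3 [3y] bond c/1=1/25: DF=(267163/250000 − 1/25·(0.987700+0.984400))/(1+1/25) = 9517/10000 ≈ 0.951700
step 4 [4y] zero: DF = P = 2267/2500 ≈ 0.906800

1 1 9877/10000
2 2 2461/2500
3 3 9517/10000
4 4 2267/2500
DF(3y) is solved at step 3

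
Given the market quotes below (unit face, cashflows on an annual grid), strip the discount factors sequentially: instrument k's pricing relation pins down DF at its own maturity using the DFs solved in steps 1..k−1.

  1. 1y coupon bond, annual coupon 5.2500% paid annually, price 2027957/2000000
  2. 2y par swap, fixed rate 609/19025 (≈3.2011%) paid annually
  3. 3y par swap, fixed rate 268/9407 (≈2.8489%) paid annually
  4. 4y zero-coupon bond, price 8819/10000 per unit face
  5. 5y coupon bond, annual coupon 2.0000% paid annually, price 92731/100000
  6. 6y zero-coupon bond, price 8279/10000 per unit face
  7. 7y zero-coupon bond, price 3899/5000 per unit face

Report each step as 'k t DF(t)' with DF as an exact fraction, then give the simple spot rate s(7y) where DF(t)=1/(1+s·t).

step 1 [1y] bond c/1=21/400: DF=(2027957/2000000 − 21/400·(0))/(1+21/400) = 4817/5000 ≈ 0.963400
step 2 [2y] swap r/1=609/19025: DF=(1 − 609/19025·(0.963400))/(1+609/19025) = 9391/10000 ≈ 0.939100
step 3 [3y] swap r/1=268/9407: DF=(1 − 268/9407·(0.963400+0.939100))/(1+268/9407) = 2299/2500 ≈ 0.919600
step 4 [4y] zero: DF = P = 8819/10000 ≈ 0.881900
step 5 [5y] bond c/1=1/50: DF=(92731/100000 − 1/50·(0.963400+0.939100+0.919600+0.881900))/(1+1/50) = 1673/2000 ≈ 0.836500
step 6 [6y] zero: DF = P = 8279/10000 ≈ 0.827900
step 7 [7y] zero: DF = P = 3899/5000 ≈ 0.779800

1 1 4817/5000
2 2 9391/10000
3 3 2299/2500
4 4 8819/10000
5 5 1673/2000
6 6 8279/10000
7 7 3899/5000
s(7y) = (1/(3899/5000) − 1)/(7) = 1101/27293 ≈ 4.0340%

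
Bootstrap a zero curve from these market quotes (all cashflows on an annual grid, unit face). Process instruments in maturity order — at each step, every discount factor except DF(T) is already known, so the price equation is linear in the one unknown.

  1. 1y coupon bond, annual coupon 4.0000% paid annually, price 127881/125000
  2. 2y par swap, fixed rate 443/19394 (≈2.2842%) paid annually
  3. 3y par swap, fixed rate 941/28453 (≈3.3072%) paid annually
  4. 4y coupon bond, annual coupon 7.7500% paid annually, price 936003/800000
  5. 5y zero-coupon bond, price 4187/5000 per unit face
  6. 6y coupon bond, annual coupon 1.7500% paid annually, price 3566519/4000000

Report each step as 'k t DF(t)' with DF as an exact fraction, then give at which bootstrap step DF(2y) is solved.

1 1 9837/10000
2 2 9557/10000
3 3 9059/10000
4 4 2203/2500
5 5 4187/5000
6 6 3989/5000
DF(2y) is solved at step 2

step 1 [1y] bond c/1=1/25: DF=(127881/125000 − 1/25·(0))/(1+1/25) = 9837/10000 ≈ 0.983700
step 2 [2y] swap r/1=443/19394: DF=(1 − 443/19394·(0.983700))/(1+443/19394) = 9557/10000 ≈ 0.955700
step 3 [3y] swap r/1=941/28453: DF=(1 − 941/28453·(0.983700+0.955700))/(1+941/28453) = 9059/10000 ≈ 0.905900
step 4 [4y] bond c/1=31/400: DF=(936003/800000 − 31/400·(0.983700+0.955700+0.905900))/(1+31/400) = 2203/2500 ≈ 0.881200
step 5 [5y] zero: DF = P = 4187/5000 ≈ 0.837400
step 6 [6y] bond c/1=7/400: DF=(3566519/4000000 − 7/400·(0.983700+0.955700+0.905900+0.881200+0.837400))/(1+7/400) = 3989/5000 ≈ 0.797800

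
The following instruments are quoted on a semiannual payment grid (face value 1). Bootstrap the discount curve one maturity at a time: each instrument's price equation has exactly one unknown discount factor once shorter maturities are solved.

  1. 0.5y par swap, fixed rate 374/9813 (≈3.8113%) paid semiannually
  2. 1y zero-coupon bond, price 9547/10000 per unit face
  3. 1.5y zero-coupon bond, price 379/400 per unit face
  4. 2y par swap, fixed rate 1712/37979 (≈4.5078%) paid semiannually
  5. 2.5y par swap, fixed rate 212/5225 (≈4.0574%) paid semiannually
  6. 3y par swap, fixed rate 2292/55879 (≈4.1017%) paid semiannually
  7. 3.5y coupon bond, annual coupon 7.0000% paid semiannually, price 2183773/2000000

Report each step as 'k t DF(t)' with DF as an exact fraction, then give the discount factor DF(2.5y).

step 1 [0.5y] swap r/2=187/9813: DF=(1 − 187/9813·(0))/(1+187/9813) = 9813/10000 ≈ 0.981300
step 2 [1y] zero: DF = P = 9547/10000 ≈ 0.954700
step 3 [1.5y] zero: DF = P = 379/400 ≈ 0.947500
step 4 [2y] swap r/2=856/37979: DF=(1 − 856/37979·(0.981300+0.954700+0.947500))/(1+856/37979) = 1143/1250 ≈ 0.914400
step 5 [2.5y] swap r/2=106/5225: DF=(1 − 106/5225·(0.981300+0.954700+0.947500+0.914400))/(1+106/5225) = 4523/5000 ≈ 0.904600
step 6 [3y] swap r/2=1146/55879: DF=(1 − 1146/55879·(0.981300+0.954700+0.947500+0.914400+0.904600))/(1+1146/55879) = 4427/5000 ≈ 0.885400
step 7 [3.5y] bond c/2=7/200: DF=(2183773/2000000 − 7/200·(0.981300+0.954700+0.947500+0.914400+0.904600+0.885400))/(1+7/200) = 433/500 ≈ 0.866000

1 1/2 9813/10000
2 1 9547/10000
3 3/2 379/400
4 2 1143/1250
5 5/2 4523/5000
6 3 4427/5000
7 7/2 433/500
DF(2.5y) = 4523/5000 ≈ 0.904600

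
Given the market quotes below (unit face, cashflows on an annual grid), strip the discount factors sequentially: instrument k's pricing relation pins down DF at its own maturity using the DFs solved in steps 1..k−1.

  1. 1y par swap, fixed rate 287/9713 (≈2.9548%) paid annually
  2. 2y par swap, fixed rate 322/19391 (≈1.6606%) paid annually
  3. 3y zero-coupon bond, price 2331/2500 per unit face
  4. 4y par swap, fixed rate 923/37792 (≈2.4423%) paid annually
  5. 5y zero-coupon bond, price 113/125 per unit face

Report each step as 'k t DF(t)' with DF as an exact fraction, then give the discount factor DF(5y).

step 1 [1y] swap r/1=287/9713: DF=(1 − 287/9713·(0))/(1+287/9713) = 9713/10000 ≈ 0.971300
step 2 [2y] swap r/1=322/19391: DF=(1 − 322/19391·(0.971300))/(1+322/19391) = 4839/5000 ≈ 0.967800
step 3 [3y] zero: DF = P = 2331/2500 ≈ 0.932400
step 4 [4y] swap r/1=923/37792: DF=(1 − 923/37792·(0.971300+0.967800+0.932400))/(1+923/37792) = 9077/10000 ≈ 0.907700
step 5 [5y] zero: DF = P = 113/125 ≈ 0.904000

1 1 9713/10000
2 2 4839/5000
3 3 2331/2500
4 4 9077/10000
5 5 113/125
DF(5y) = 113/125 ≈ 0.904000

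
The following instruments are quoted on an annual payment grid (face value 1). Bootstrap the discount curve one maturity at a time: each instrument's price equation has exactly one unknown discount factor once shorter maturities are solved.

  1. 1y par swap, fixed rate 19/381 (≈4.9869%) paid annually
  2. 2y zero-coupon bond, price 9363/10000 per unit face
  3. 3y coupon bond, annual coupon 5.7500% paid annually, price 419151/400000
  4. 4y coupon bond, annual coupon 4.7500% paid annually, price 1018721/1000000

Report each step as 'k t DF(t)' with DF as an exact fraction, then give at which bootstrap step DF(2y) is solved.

step 1 [1y] swap r/1=19/381: DF=(1 − 19/381·(0))/(1+19/381) = 381/400 ≈ 0.952500
step 2 [2y] zero: DF = P = 9363/10000 ≈ 0.936300
step 3 [3y] bond c/1=23/400: DF=(419151/400000 − 23/400·(0.952500+0.936300))/(1+23/400) = 4441/5000 ≈ 0.888200
step 4 [4y] bond c/1=19/400: DF=(1018721/1000000 − 19/400·(0.952500+0.936300+0.888200))/(1+19/400) = 4233/5000 ≈ 0.846600

1 1 381/400
2 2 9363/10000
3 3 4441/5000
4 4 4233/5000
DF(2y) is solved at step 2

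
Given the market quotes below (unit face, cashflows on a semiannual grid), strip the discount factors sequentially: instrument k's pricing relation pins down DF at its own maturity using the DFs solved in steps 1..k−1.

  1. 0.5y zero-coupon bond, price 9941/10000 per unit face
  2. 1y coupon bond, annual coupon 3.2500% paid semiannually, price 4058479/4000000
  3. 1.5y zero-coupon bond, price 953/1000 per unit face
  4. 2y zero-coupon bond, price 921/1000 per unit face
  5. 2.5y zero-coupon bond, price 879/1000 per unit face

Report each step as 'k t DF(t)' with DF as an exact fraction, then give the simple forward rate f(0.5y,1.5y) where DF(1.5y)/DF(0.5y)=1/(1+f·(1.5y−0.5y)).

1 1/2 9941/10000
2 1 393/400
3 3/2 953/1000
4 2 921/1000
5 5/2 879/1000
f(0.5y,1.5y) = ((9941/10000)/(953/1000) − 1)/(1) = 411/9530 ≈ 4.3127%

step 1 [0.5y] zero: DF = P = 9941/10000 ≈ 0.994100
step 2 [1y] bond c/2=13/800: DF=(4058479/4000000 − 13/800·(0.994100))/(1+13/800) = 393/400 ≈ 0.982500
step 3 [1.5y] zero: DF = P = 953/1000 ≈ 0.953000
step 4 [2y] zero: DF = P = 921/1000 ≈ 0.921000
step 5 [2.5y] zero: DF = P = 879/1000 ≈ 0.879000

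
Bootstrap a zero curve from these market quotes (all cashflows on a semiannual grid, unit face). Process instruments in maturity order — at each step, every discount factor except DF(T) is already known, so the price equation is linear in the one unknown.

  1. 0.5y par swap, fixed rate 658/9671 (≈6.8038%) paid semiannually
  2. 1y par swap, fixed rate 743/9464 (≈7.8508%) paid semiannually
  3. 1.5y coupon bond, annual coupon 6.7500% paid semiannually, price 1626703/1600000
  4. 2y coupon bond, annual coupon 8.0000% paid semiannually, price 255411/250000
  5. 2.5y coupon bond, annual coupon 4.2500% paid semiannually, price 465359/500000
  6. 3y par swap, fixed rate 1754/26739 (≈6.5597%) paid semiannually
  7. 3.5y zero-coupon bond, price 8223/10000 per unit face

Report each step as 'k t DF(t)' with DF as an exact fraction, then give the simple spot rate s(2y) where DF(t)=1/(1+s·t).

1 1/2 9671/10000
2 1 9257/10000
3 3/2 9217/10000
4 2 8741/10000
5 5/2 4173/5000
6 3 4123/5000
7 7/2 8223/10000
s(2y) = (1/(8741/10000) − 1)/(2) = 1259/17482 ≈ 7.2017%

step 1 [0.5y] swap r/2=329/9671: DF=(1 − 329/9671·(0))/(1+329/9671) = 9671/10000 ≈ 0.967100
step 2 [1y] swap r/2=743/18928: DF=(1 − 743/18928·(0.967100))/(1+743/18928) = 9257/10000 ≈ 0.925700
step 3 [1.5y] bond c/2=27/800: DF=(1626703/1600000 − 27/800·(0.967100+0.925700))/(1+27/800) = 9217/10000 ≈ 0.921700
step 4 [2y] bond c/2=1/25: DF=(255411/250000 − 1/25·(0.967100+0.925700+0.921700))/(1+1/25) = 8741/10000 ≈ 0.874100
step 5 [2.5y] bond c/2=17/800: DF=(465359/500000 − 17/800·(0.967100+0.925700+0.921700+0.874100))/(1+17/800) = 4173/5000 ≈ 0.834600
step 6 [3y] swap r/2=877/26739: DF=(1 − 877/26739·(0.967100+0.925700+0.921700+0.874100+0.834600))/(1+877/26739) = 4123/5000 ≈ 0.824600
step 7 [3.5y] zero: DF = P = 8223/10000 ≈ 0.822300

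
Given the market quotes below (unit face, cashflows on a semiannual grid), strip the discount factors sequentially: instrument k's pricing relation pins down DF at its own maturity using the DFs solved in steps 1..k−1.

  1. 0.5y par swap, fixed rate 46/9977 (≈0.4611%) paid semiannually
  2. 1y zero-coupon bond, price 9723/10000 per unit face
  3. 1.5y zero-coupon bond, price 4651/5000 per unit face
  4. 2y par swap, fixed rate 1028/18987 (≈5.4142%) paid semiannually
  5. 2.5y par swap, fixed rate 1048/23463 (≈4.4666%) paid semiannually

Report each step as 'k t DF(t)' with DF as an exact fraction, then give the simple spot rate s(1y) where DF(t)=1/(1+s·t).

step 1 [0.5y] swap r/2=23/9977: DF=(1 − 23/9977·(0))/(1+23/9977) = 9977/10000 ≈ 0.997700
step 2 [1y] zero: DF = P = 9723/10000 ≈ 0.972300
step 3 [1.5y] zero: DF = P = 4651/5000 ≈ 0.930200
step 4 [2y] swap r/2=514/18987: DF=(1 − 514/18987·(0.997700+0.972300+0.930200))/(1+514/18987) = 2243/2500 ≈ 0.897200
step 5 [2.5y] swap r/2=524/23463: DF=(1 − 524/23463·(0.997700+0.972300+0.930200+0.897200))/(1+524/23463) = 1119/1250 ≈ 0.895200

1 1/2 9977/10000
2 1 9723/10000
3 3/2 4651/5000
4 2 2243/2500
5 5/2 1119/1250
s(1y) = (1/(9723/10000) − 1)/(1) = 277/9723 ≈ 2.8489%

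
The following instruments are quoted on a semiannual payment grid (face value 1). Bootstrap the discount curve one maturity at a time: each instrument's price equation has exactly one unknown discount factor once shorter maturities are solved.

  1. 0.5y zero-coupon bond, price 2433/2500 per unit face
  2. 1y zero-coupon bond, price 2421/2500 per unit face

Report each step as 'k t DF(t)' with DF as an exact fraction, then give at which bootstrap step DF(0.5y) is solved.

step 1 [0.5y] zero: DF = P = 2433/2500 ≈ 0.973200
step 2 [1y] zero: DF = P = 2421/2500 ≈ 0.968400

1 1/2 2433/2500
2 1 2421/2500
DF(0.5y) is solved at step 1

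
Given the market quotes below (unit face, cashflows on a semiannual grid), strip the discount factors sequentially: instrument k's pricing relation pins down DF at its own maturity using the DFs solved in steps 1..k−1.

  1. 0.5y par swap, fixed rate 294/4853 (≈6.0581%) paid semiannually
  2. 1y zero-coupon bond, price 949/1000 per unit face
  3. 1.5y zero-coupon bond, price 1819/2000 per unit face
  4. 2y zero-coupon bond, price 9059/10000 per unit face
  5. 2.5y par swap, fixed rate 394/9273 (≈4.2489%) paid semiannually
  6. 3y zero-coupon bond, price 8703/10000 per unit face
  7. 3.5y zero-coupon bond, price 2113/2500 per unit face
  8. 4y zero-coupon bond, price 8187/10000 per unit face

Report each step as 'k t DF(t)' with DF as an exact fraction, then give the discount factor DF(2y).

step 1 [0.5y] swap r/2=147/4853: DF=(1 − 147/4853·(0))/(1+147/4853) = 4853/5000 ≈ 0.970600
step 2 [1y] zero: DF = P = 949/1000 ≈ 0.949000
step 3 [1.5y] zero: DF = P = 1819/2000 ≈ 0.909500
step 4 [2y] zero: DF = P = 9059/10000 ≈ 0.905900
step 5 [2.5y] swap r/2=197/9273: DF=(1 − 197/9273·(0.970600+0.949000+0.909500+0.905900))/(1+197/9273) = 1803/2000 ≈ 0.901500
step 6 [3y] zero: DF = P = 8703/10000 ≈ 0.870300
step 7 [3.5y] zero: DF = P = 2113/2500 ≈ 0.845200
step 8 [4y] zero: DF = P = 8187/10000 ≈ 0.818700

1 1/2 4853/5000
2 1 949/1000
3 3/2 1819/2000
4 2 9059/10000
5 5/2 1803/2000
6 3 8703/10000
7 7/2 2113/2500
8 4 8187/10000
DF(2y) = 9059/10000 ≈ 0.905900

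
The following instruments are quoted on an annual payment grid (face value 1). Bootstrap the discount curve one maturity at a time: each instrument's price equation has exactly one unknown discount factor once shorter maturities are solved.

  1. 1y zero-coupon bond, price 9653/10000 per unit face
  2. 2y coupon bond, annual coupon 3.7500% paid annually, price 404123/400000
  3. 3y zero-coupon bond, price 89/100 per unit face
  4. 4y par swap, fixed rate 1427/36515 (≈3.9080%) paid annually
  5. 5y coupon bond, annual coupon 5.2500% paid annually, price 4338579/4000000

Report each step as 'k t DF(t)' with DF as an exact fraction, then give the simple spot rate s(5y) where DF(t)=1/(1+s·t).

1 1 9653/10000
2 2 9389/10000
3 3 89/100
4 4 8573/10000
5 5 2121/2500
s(5y) = (1/(2121/2500) − 1)/(5) = 379/10605 ≈ 3.5738%

step 1 [1y] zero: DF = P = 9653/10000 ≈ 0.965300
step 2 [2y] bond c/1=3/80: DF=(404123/400000 − 3/80·(0.965300))/(1+3/80) = 9389/10000 ≈ 0.938900
step 3 [3y] zero: DF = P = 89/100 ≈ 0.890000
step 4 [4y] swap r/1=1427/36515: DF=(1 − 1427/36515·(0.965300+0.938900+0.890000))/(1+1427/36515) = 8573/10000 ≈ 0.857300
step 5 [5y] bond c/1=21/400: DF=(4338579/4000000 − 21/400·(0.965300+0.938900+0.890000+0.857300))/(1+21/400) = 2121/2500 ≈ 0.848400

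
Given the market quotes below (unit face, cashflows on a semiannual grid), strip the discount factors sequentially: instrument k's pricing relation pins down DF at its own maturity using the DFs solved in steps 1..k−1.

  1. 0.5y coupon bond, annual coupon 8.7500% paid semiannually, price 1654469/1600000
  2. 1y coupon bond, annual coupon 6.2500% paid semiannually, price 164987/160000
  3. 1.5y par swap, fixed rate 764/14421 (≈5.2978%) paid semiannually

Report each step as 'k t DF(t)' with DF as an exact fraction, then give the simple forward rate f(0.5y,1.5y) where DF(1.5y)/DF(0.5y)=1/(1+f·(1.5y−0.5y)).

1 1/2 9907/10000
2 1 9699/10000
3 3/2 2309/2500
f(0.5y,1.5y) = ((9907/10000)/(2309/2500) − 1)/(1) = 671/9236 ≈ 7.2650%

step 1 [0.5y] bond c/2=7/160: DF=(1654469/1600000 − 7/160·(0))/(1+7/160) = 9907/10000 ≈ 0.990700
step 2 [1y] bond c/2=1/32: DF=(164987/160000 − 1/32·(0.990700))/(1+1/32) = 9699/10000 ≈ 0.969900
step 3 [1.5y] swap r/2=382/14421: DF=(1 − 382/14421·(0.990700+0.969900))/(1+382/14421) = 2309/2500 ≈ 0.923600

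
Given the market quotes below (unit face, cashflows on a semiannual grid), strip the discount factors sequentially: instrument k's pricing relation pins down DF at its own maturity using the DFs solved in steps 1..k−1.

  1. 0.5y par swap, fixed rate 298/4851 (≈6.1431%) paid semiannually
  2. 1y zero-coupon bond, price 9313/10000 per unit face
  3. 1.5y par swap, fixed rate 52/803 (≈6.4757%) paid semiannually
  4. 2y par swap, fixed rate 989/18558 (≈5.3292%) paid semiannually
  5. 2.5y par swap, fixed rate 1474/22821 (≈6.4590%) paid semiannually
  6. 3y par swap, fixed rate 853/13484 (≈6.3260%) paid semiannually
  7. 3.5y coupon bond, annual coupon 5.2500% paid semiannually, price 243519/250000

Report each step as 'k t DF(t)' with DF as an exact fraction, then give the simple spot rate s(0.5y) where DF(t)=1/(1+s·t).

1 1/2 4851/5000
2 1 9313/10000
3 3/2 909/1000
4 2 9011/10000
5 5/2 4263/5000
6 3 4147/5000
7 7/2 507/625
s(0.5y) = (1/(4851/5000) − 1)/(1/2) = 298/4851 ≈ 6.1431%

step 1 [0.5y] swap r/2=149/4851: DF=(1 − 149/4851·(0))/(1+149/4851) = 4851/5000 ≈ 0.970200
step 2 [1y] zero: DF = P = 9313/10000 ≈ 0.931300
step 3 [1.5y] swap r/2=26/803: DF=(1 − 26/803·(0.970200+0.931300))/(1+26/803) = 909/1000 ≈ 0.909000
step 4 [2y] swap r/2=989/37116: DF=(1 − 989/37116·(0.970200+0.931300+0.909000))/(1+989/37116) = 9011/10000 ≈ 0.901100
step 5 [2.5y] swap r/2=737/22821: DF=(1 − 737/22821·(0.970200+0.931300+0.909000+0.901100))/(1+737/22821) = 4263/5000 ≈ 0.852600
step 6 [3y] swap r/2=853/26968: DF=(1 − 853/26968·(0.970200+0.931300+0.909000+0.901100+0.852600))/(1+853/26968) = 4147/5000 ≈ 0.829400
step 7 [3.5y] bond c/2=21/800: DF=(243519/250000 − 21/800·(0.970200+0.931300+0.909000+0.901100+0.852600+0.829400))/(1+21/800) = 507/625 ≈ 0.811200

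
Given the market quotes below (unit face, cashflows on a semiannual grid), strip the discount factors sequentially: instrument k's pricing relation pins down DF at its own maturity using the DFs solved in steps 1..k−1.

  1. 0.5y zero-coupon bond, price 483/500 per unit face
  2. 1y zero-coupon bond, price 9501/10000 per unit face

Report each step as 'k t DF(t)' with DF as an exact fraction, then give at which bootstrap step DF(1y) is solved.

step 1 [0.5y] zero: DF = P = 483/500 ≈ 0.966000
step 2 [1y] zero: DF = P = 9501/10000 ≈ 0.950100

1 1/2 483/500
2 1 9501/10000
DF(1y) is solved at step 2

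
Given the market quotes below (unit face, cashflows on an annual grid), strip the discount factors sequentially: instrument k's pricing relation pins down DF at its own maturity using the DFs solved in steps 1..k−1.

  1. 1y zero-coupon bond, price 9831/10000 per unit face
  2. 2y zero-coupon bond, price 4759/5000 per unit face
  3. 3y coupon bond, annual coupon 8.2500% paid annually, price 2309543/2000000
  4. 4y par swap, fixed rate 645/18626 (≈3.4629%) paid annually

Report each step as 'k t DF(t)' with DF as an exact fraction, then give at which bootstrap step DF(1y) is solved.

1 1 9831/10000
2 2 4759/5000
3 3 9193/10000
4 4 871/1000
DF(1y) is solved at step 1

step 1 [1y] zero: DF = P = 9831/10000 ≈ 0.983100
step 2 [2y] zero: DF = P = 4759/5000 ≈ 0.951800
step 3 [3y] bond c/1=33/400: DF=(2309543/2000000 − 33/400·(0.983100+0.951800))/(1+33/400) = 9193/10000 ≈ 0.919300
step 4 [4y] swap r/1=645/18626: DF=(1 − 645/18626·(0.983100+0.951800+0.919300))/(1+645/18626) = 871/1000 ≈ 0.871000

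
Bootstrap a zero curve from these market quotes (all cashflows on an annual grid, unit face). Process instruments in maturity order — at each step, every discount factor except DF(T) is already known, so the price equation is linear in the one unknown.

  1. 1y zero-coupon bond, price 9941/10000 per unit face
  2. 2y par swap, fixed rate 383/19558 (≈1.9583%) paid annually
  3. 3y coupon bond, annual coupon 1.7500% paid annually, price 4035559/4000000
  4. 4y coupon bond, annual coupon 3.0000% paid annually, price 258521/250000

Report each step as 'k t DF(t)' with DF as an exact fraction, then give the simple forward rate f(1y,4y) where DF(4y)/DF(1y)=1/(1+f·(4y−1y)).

step 1 [1y] zero: DF = P = 9941/10000 ≈ 0.994100
step 2 [2y] swap r/1=383/19558: DF=(1 − 383/19558·(0.994100))/(1+383/19558) = 9617/10000 ≈ 0.961700
step 3 [3y] bond c/1=7/400: DF=(4035559/4000000 − 7/400·(0.994100+0.961700))/(1+7/400) = 9579/10000 ≈ 0.957900
step 4 [4y] bond c/1=3/100: DF=(258521/250000 − 3/100·(0.994100+0.961700+0.957900))/(1+3/100) = 9191/10000 ≈ 0.919100

1 1 9941/10000
2 2 9617/10000
3 3 9579/10000
4 4 9191/10000
f(1y,4y) = ((9941/10000)/(9191/10000) − 1)/(3) = 250/9191 ≈ 2.7201%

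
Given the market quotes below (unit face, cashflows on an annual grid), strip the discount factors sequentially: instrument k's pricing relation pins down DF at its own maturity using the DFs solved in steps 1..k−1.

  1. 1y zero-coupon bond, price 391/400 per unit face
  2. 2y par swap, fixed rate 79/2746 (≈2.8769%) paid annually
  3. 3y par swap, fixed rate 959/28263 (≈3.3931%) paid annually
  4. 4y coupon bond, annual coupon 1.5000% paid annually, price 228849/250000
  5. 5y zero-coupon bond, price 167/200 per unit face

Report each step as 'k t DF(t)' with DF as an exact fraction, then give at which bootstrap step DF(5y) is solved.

1 1 391/400
2 2 9447/10000
3 3 9041/10000
4 4 8601/10000
5 5 167/200
DF(5y) is solved at step 5

step 1 [1y] zero: DF = P = 391/400 ≈ 0.977500
step 2 [2y] swap r/1=79/2746: DF=(1 − 79/2746·(0.977500))/(1+79/2746) = 9447/10000 ≈ 0.944700
step 3 [3y] swap r/1=959/28263: DF=(1 − 959/28263·(0.977500+0.944700))/(1+959/28263) = 9041/10000 ≈ 0.904100
step 4 [4y] bond c/1=3/200: DF=(228849/250000 − 3/200·(0.977500+0.944700+0.904100))/(1+3/200) = 8601/10000 ≈ 0.860100
step 5 [5y] zero: DF = P = 167/200 ≈ 0.835000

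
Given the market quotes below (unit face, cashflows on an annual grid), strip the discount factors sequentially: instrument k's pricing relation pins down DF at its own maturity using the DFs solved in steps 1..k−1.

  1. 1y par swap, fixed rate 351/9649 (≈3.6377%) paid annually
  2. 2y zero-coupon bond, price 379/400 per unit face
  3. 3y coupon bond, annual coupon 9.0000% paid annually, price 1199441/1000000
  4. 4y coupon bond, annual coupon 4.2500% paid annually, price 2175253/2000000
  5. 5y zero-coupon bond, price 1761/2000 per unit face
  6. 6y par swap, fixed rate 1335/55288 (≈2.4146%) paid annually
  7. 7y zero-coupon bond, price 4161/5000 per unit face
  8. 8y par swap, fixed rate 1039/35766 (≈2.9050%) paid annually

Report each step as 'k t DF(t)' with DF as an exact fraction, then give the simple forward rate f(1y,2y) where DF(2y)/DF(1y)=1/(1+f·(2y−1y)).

1 1 9649/10000
2 2 379/400
3 3 377/400
4 4 9269/10000
5 5 1761/2000
6 6 1733/2000
7 7 4161/5000
8 8 3961/5000
f(1y,2y) = ((9649/10000)/(379/400) − 1)/(1) = 174/9475 ≈ 1.8364%

step 1 [1y] swap r/1=351/9649: DF=(1 − 351/9649·(0))/(1+351/9649) = 9649/10000 ≈ 0.964900
step 2 [2y] zero: DF = P = 379/400 ≈ 0.947500
step 3 [3y] bond c/1=9/100: DF=(1199441/1000000 − 9/100·(0.964900+0.947500))/(1+9/100) = 377/400 ≈ 0.942500
step 4 [4y] bond c/1=17/400: DF=(2175253/2000000 − 17/400·(0.964900+0.947500+0.942500))/(1+17/400) = 9269/10000 ≈ 0.926900
step 5 [5y] zero: DF = P = 1761/2000 ≈ 0.880500
step 6 [6y] swap r/1=1335/55288: DF=(1 − 1335/55288·(0.964900+0.947500+0.942500+0.926900+0.880500))/(1+1335/55288) = 1733/2000 ≈ 0.866500
step 7 [7y] zero: DF = P = 4161/5000 ≈ 0.832200
step 8 [8y] swap r/1=1039/35766: DF=(1 − 1039/35766·(0.964900+0.947500+0.942500+0.926900+0.880500+0.866500+0.832200))/(1+1039/35766) = 3961/5000 ≈ 0.792200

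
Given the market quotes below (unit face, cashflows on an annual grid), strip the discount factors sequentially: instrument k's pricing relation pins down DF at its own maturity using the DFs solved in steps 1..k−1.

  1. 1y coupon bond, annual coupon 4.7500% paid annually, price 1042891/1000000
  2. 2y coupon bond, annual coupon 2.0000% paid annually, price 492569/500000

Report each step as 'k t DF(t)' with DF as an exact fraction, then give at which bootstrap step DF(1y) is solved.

step 1 [1y] bond c/1=19/400: DF=(1042891/1000000 − 19/400·(0))/(1+19/400) = 2489/2500 ≈ 0.995600
step 2 [2y] bond c/1=1/50: DF=(492569/500000 − 1/50·(0.995600))/(1+1/50) = 9463/10000 ≈ 0.946300

1 1 2489/2500
2 2 9463/10000
DF(1y) is solved at step 1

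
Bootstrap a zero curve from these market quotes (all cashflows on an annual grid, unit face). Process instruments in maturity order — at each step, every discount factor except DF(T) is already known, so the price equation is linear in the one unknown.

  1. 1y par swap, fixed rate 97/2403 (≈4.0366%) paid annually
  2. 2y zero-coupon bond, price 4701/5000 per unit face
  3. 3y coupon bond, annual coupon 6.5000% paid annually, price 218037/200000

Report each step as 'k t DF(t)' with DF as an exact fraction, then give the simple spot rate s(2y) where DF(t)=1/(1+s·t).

step 1 [1y] swap r/1=97/2403: DF=(1 − 97/2403·(0))/(1+97/2403) = 2403/2500 ≈ 0.961200
step 2 [2y] zero: DF = P = 4701/5000 ≈ 0.940200
step 3 [3y] bond c/1=13/200: DF=(218037/200000 − 13/200·(0.961200+0.940200))/(1+13/200) = 2269/2500 ≈ 0.907600

1 1 2403/2500
2 2 4701/5000
3 3 2269/2500
s(2y) = (1/(4701/5000) − 1)/(2) = 299/9402 ≈ 3.1802%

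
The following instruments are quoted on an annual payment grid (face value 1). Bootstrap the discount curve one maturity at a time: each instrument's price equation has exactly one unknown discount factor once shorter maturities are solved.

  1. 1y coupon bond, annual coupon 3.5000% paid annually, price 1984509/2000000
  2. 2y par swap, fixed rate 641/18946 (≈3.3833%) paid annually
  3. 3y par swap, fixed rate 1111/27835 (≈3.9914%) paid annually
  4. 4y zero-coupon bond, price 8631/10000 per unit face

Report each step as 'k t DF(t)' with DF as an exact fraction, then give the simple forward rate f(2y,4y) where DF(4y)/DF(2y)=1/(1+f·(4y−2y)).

step 1 [1y] bond c/1=7/200: DF=(1984509/2000000 − 7/200·(0))/(1+7/200) = 9587/10000 ≈ 0.958700
step 2 [2y] swap r/1=641/18946: DF=(1 − 641/18946·(0.958700))/(1+641/18946) = 9359/10000 ≈ 0.935900
step 3 [3y] swap r/1=1111/27835: DF=(1 − 1111/27835·(0.958700+0.935900))/(1+1111/27835) = 8889/10000 ≈ 0.888900
step 4 [4y] zero: DF = P = 8631/10000 ≈ 0.863100

1 1 9587/10000
2 2 9359/10000
3 3 8889/10000
4 4 8631/10000
f(2y,4y) = ((9359/10000)/(8631/10000) − 1)/(2) = 52/1233 ≈ 4.2174%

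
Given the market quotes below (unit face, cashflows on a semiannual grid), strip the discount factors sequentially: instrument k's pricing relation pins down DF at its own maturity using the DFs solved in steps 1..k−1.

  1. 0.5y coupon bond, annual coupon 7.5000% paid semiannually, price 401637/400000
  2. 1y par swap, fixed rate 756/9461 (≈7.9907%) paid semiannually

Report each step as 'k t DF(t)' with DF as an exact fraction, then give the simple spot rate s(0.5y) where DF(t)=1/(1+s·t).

step 1 [0.5y] bond c/2=3/80: DF=(401637/400000 − 3/80·(0))/(1+3/80) = 4839/5000 ≈ 0.967800
step 2 [1y] swap r/2=378/9461: DF=(1 − 378/9461·(0.967800))/(1+378/9461) = 2311/2500 ≈ 0.924400

1 1/2 4839/5000
2 1 2311/2500
s(0.5y) = (1/(4839/5000) − 1)/(1/2) = 322/4839 ≈ 6.6543%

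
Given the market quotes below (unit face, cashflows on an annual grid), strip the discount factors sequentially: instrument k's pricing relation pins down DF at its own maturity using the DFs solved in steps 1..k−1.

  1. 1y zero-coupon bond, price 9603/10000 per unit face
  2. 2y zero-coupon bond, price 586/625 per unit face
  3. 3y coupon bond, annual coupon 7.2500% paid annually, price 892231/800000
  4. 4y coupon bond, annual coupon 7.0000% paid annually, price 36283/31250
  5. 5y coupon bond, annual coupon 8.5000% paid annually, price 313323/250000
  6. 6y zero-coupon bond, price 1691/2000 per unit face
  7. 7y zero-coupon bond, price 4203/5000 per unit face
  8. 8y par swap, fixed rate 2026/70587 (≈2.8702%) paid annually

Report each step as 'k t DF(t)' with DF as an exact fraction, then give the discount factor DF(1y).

step 1 [1y] zero: DF = P = 9603/10000 ≈ 0.960300
step 2 [2y] zero: DF = P = 586/625 ≈ 0.937600
step 3 [3y] bond c/1=29/400: DF=(892231/800000 − 29/400·(0.960300+0.937600))/(1+29/400) = 2279/2500 ≈ 0.911600
step 4 [4y] bond c/1=7/100: DF=(36283/31250 − 7/100·(0.960300+0.937600+0.911600))/(1+7/100) = 9013/10000 ≈ 0.901300
step 5 [5y] bond c/1=17/200: DF=(313323/250000 − 17/200·(0.960300+0.937600+0.911600+0.901300))/(1+17/200) = 2161/2500 ≈ 0.864400
step 6 [6y] zero: DF = P = 1691/2000 ≈ 0.845500
step 7 [7y] zero: DF = P = 4203/5000 ≈ 0.840600
step 8 [8y] swap r/1=2026/70587: DF=(1 − 2026/70587·(0.960300+0.937600+0.911600+0.901300+0.864400+0.845500+0.840600))/(1+2026/70587) = 3987/5000 ≈ 0.797400

1 1 9603/10000
2 2 586/625
3 3 2279/2500
4 4 9013/10000
5 5 2161/2500
6 6 1691/2000
7 7 4203/5000
8 8 3987/5000
DF(1y) = 9603/10000 ≈ 0.960300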